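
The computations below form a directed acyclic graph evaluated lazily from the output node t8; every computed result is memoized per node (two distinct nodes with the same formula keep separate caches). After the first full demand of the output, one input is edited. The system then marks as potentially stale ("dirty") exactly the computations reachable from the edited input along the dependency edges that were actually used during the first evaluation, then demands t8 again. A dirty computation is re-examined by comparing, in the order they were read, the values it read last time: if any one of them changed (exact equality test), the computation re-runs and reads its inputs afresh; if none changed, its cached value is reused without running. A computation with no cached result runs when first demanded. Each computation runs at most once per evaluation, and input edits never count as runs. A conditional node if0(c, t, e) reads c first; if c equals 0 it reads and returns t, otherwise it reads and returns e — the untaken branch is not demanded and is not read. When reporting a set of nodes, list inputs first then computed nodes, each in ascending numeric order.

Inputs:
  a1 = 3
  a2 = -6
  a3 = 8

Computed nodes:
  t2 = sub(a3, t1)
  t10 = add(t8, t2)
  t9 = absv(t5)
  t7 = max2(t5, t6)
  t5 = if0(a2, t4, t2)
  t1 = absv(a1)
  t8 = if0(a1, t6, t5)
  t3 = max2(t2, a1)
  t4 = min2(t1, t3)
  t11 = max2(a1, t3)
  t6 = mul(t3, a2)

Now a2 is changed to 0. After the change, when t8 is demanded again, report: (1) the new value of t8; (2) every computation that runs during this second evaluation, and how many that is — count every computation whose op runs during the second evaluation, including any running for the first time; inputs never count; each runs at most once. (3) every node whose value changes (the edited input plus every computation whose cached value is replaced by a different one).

First demand of the output computes:
  t1 = absv(3) = 3
  t2 = sub(8, 3) = 5
  t5 = if0(a2=-6 -> else branch t2) = 5
  t8 = if0(a1=3 -> else branch t5) = 5

After the edit, cleaning proceeds:
  t3: had never run; runs now, result 5.
  t4: had never run; runs now, result 3.
  t5: a read changed (a2 -6->0) — executes, giving 3.
  t8: a read changed (t5 5->3) — executes, giving 3.

Note the branch switch — t3, t4 had no cache and run now for the first time.

Demanding t8 again yields 3.
4 computations run: t3, t4, t5, t8.
The nodes whose values change: a2, t5, t8.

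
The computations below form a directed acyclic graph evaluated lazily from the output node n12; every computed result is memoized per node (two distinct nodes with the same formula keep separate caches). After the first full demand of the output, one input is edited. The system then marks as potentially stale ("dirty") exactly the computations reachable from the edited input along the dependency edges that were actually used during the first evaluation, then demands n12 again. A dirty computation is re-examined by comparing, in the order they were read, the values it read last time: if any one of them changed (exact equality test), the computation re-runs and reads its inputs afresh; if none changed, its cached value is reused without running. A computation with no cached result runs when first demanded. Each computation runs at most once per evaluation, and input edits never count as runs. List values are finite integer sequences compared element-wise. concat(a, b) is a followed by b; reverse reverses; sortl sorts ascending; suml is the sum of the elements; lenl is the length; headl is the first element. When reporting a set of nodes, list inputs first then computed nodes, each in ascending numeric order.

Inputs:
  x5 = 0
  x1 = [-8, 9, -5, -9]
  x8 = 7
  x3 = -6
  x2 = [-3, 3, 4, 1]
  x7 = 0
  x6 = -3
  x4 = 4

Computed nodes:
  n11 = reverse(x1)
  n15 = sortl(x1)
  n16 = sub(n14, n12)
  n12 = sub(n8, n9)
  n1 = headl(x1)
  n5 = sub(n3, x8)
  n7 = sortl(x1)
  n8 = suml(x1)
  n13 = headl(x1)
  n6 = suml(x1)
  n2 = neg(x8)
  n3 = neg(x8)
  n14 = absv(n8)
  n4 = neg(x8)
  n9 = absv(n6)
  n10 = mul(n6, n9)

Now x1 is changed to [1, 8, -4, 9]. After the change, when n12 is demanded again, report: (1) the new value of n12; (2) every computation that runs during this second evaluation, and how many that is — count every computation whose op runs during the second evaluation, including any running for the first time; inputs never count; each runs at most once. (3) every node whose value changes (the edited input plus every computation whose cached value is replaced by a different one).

First demand of the output computes:
  n6 = suml([-8, 9, -5, -9]) = -13
  n8 = suml([-8, 9, -5, -9]) = -13
  n9 = absv(-13) = 13
  n12 = sub(-13, 13) = -26

After the edit, cleaning proceeds:
  n6: a read changed (x1 [-8, 9, -5, -9]->[1, 8, -4, 9]) — executes, giving 14.
  n8: a read changed (x1 [-8, 9, -5, -9]->[1, 8, -4, 9]) — executes, giving 14.
  n9: a read changed (n6 -13->14) — executes, giving 14.
  n12: a read changed (n8 -13->14; n9 13->14) — executes, giving 0.

Demanding n12 again yields 0.
4 computations run: n6, n8, n9, n12.
The nodes whose values change: x1, n6, n8, n9, n12.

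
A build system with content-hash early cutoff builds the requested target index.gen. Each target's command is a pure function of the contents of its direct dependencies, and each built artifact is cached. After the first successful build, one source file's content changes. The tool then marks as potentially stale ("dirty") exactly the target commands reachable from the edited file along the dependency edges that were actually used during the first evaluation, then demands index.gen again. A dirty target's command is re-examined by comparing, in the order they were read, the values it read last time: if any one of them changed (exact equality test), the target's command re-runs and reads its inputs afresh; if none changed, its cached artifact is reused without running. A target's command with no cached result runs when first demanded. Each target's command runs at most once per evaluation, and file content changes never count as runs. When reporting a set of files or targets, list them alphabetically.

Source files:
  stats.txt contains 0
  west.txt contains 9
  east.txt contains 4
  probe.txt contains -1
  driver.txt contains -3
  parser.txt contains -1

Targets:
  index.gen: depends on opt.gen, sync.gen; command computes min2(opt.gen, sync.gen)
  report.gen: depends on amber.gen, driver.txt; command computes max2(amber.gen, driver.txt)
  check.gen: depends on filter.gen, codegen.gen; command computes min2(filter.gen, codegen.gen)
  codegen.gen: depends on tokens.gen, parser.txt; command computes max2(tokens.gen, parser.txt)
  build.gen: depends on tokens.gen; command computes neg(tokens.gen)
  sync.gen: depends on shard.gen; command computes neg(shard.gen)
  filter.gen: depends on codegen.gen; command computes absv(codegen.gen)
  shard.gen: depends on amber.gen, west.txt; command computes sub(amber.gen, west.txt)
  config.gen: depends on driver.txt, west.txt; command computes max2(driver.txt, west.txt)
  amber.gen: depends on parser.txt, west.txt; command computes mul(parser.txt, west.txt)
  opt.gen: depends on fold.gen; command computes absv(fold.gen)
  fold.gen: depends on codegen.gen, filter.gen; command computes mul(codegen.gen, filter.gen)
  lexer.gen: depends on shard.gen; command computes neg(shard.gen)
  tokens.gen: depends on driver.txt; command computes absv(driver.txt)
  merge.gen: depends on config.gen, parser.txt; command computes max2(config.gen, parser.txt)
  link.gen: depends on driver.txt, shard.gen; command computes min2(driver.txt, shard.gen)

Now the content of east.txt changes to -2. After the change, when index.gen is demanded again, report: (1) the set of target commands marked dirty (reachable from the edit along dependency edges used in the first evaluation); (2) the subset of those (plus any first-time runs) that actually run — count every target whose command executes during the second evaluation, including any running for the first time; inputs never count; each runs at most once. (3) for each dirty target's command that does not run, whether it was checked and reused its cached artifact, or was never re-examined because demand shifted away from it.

Marked dirty: none.
Target commands that run: none — 0 in total.
Every dirty target's command ran.
Key observation: east.txt is never demanded by the output, so the edit triggers no recomputation at all.

First evaluation (everything demanded from the output):
  amber.gen = mul(-1, 9) = -9
  shard.gen = sub(-9, 9) = -18
  sync.gen = neg(-18) = 18
  tokens.gen = absv(-3) = 3
  codegen.gen = max2(3, -1) = 3
  filter.gen = absv(3) = 3
  fold.gen = mul(3, 3) = 9
  opt.gen = absv(9) = 9
  index.gen = min2(9, 18) = 9

Propagation after the edit:
  east.txt feeds no computation that the output demands — nothing is marked dirty and nothing runs.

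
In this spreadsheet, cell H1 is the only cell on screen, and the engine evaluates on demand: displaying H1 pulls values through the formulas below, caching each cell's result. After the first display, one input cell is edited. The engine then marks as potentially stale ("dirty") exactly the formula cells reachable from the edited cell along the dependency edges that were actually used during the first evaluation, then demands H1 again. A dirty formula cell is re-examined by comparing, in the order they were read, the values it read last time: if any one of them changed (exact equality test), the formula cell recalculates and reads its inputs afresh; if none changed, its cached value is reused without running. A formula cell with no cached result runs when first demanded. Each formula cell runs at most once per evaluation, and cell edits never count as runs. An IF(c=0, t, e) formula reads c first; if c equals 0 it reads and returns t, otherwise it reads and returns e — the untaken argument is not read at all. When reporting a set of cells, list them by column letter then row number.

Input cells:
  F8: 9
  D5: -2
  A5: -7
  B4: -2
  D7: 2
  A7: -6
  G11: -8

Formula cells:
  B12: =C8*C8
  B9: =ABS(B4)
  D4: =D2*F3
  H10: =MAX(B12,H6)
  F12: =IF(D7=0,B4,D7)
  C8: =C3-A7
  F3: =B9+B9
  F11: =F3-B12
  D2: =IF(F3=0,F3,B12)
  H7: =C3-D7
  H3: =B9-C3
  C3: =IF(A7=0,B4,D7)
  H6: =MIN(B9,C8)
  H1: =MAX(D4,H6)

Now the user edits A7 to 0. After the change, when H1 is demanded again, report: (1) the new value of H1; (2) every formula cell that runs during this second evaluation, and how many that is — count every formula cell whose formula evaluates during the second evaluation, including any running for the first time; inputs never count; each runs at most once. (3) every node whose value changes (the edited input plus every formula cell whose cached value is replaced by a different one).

H1 now evaluates to 16.
Run set: B12, C3, C8, D2, D4, H1, H6 (7 run).
Changed values: A7, B12, C3, C8, D2, D4, H1, H6.

Initial pass — values computed on the first demand:
  B9 = ABS(-2) = 2
  C3 = IF(A7=0: A7=-6 -> else branch D7) = 2
  C8 = 2 - -6 = 8
  B12 = 8 * 8 = 64
  F3 = 2 + 2 = 4
  D2 = IF(F3=0: F3=4 -> else branch B12) = 64
  D4 = 64 * 4 = 256
  H6 = MIN(2, 8) = 2
  H1 = MAX(256, 2) = 256

Second demand — change propagation:
  C3: re-runs because A7 -6->0; new result -2.
  C8: re-runs because C3 2->-2; A7 -6->0; new result -2.
  B12: re-runs because C8 8->-2; C8 8->-2; new result 4.
  D2: re-runs because B12 64->4; new result 4.
  D4: re-runs because D2 64->4; new result 16.
  H6: re-runs because C8 8->-2; new result -2.
  H1: re-runs because D4 256->16; H6 2->-2; new result 16.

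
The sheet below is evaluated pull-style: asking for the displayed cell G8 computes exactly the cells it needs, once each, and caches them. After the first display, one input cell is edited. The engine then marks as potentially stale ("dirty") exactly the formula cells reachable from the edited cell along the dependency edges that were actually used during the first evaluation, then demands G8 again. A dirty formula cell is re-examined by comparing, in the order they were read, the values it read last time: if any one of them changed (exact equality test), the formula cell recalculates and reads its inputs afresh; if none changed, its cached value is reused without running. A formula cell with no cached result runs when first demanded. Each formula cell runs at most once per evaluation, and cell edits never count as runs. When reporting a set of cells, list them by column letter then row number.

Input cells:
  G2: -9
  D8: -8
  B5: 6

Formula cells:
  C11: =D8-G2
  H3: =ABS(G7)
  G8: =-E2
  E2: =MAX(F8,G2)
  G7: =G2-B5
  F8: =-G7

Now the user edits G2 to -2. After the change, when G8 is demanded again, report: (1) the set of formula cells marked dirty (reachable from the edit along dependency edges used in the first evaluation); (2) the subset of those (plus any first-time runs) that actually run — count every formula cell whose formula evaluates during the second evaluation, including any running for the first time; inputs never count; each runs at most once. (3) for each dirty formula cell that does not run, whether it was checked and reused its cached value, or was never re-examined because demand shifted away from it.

First demand of the output computes:
  G7 = -9 - 6 = -15
  F8 = -(-15) = 15
  E2 = MAX(15, -9) = 15
  G8 = -(15) = -15

After the edit, cleaning proceeds:
  G7: a read changed (G2 -9->-2) — executes, giving -8.
  F8: a read changed (G7 -15->-8) — executes, giving 8.
  E2: a read changed (F8 15->8; G2 -9->-2) — executes, giving 8.
  G8: a read changed (E2 15->8) — executes, giving -8.

The edit dirties: E2, F8, G7, G8.
4 formula cells run: E2, F8, G7, G8.
No dirty formula cell escaped a run.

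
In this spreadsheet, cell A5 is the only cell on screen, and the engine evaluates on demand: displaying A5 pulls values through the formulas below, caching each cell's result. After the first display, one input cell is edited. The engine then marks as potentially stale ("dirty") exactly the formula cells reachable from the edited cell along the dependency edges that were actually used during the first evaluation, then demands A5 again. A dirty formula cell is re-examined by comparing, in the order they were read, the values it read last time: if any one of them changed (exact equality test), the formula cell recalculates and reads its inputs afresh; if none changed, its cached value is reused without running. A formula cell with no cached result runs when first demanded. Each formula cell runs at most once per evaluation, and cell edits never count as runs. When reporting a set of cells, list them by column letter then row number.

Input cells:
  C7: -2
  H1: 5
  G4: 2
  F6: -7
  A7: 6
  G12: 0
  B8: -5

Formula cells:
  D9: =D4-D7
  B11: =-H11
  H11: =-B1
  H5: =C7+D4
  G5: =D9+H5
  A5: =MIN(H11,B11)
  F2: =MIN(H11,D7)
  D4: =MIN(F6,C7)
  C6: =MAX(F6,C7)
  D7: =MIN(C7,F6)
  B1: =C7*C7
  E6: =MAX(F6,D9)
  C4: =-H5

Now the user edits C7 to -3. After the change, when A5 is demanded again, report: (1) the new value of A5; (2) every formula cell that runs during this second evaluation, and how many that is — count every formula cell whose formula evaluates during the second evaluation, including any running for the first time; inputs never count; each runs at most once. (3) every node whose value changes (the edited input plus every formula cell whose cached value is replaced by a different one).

Initial pass — values computed on the first demand:
  B1 = -2 * -2 = 4
  H11 = -(4) = -4
  B11 = -(-4) = 4
  A5 = MIN(-4, 4) = -4

Second demand — change propagation:
  B1: re-runs because C7 -2->-3; C7 -2->-3; new result 9.
  H11: re-runs because B1 4->9; new result -9.
  B11: re-runs because H11 -4->-9; new result 9.
  A5: re-runs because H11 -4->-9; B11 4->9; new result -9.

A5 now evaluates to -9.
Run set: A5, B1, B11, H11 (4 run).
Changed values: A5, B1, B11, C7, H11.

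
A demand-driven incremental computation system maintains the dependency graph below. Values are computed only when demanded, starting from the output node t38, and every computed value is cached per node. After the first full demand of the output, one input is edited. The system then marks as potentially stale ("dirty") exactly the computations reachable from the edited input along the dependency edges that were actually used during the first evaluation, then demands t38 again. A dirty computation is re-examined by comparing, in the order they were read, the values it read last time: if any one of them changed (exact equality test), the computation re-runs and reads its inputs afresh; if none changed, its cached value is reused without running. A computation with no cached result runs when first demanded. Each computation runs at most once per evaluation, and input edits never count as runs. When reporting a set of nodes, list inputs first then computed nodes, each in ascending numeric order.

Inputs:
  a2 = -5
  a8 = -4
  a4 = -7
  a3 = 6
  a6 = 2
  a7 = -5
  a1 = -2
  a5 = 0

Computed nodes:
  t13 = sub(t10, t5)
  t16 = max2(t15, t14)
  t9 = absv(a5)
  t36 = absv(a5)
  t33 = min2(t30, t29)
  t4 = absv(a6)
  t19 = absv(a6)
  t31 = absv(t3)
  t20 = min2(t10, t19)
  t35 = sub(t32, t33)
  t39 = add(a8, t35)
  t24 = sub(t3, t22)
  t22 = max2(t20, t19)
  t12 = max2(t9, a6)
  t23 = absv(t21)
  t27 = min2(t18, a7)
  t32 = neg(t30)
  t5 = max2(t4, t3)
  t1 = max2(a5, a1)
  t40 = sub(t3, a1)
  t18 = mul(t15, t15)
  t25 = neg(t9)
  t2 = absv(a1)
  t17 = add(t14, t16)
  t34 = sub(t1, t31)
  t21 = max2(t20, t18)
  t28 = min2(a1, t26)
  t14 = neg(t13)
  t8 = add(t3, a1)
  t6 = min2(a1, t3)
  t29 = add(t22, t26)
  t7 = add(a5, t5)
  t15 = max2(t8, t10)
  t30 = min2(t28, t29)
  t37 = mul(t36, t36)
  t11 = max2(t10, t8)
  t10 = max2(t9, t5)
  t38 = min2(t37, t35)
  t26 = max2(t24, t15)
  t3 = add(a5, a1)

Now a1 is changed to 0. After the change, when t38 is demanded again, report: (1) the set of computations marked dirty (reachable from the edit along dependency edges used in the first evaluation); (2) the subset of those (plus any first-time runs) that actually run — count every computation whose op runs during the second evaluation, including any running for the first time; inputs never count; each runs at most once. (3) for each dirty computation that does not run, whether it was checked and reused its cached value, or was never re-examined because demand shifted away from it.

Marked dirty: t3, t5, t8, t10, t15, t20, t22, t24, t26, t28, t29, t30, t32, t33, t35, t38.
Computations that run: t3, t5, t8, t15, t24, t26, t28, t30, t32, t33, t35, t38 — 12 in total.
Checked but reused from cache: t10, t20, t22, t29.
Key observation: the cutoff stops propagation at t10 — its inputs' values are unchanged, so it reuses its cache.

First evaluation (everything demanded from the output):
  t3 = add(0, -2) = -2
  t4 = absv(2) = 2
  t5 = max2(2, -2) = 2
  t8 = add(-2, -2) = -4
  t9 = absv(0) = 0
  t10 = max2(0, 2) = 2
  t15 = max2(-4, 2) = 2
  t19 = absv(2) = 2
  t20 = min2(2, 2) = 2
  t22 = max2(2, 2) = 2
  t24 = sub(-2, 2) = -4
  t26 = max2(-4, 2) = 2
  t28 = min2(-2, 2) = -2
  t29 = add(2, 2) = 4
  t30 = min2(-2, 4) = -2
  t32 = neg(-2) = 2
  t33 = min2(-2, 4) = -2
  t35 = sub(2, -2) = 4
  t36 = absv(0) = 0
  t37 = mul(0, 0) = 0
  t38 = min2(0, 4) = 0

Propagation after the edit:
  t3: runs — a1 -2->0; result 0.
  t5: runs — t3 -2->0; result 2 (same value as before).
  t8: runs — t3 -2->0; a1 -2->0; result 0.
  t10: checked — values it read are unchanged (t9 unchanged, t5 unchanged); reused cached 2 without running.
  t15: runs — t8 -4->0; result 2 (same value as before).
  t20: checked — values it read are unchanged (t10 unchanged, t19 unchanged); reused cached 2 without running.
  t22: checked — values it read are unchanged (t20 unchanged, t19 unchanged); reused cached 2 without running.
  t24: runs — t3 -2->0; result -2.
  t26: runs — t24 -4->-2; result 2 (same value as before).
  t28: runs — a1 -2->0; result 0.
  t29: checked — values it read are unchanged (t22 unchanged, t26 unchanged); reused cached 4 without running.
  t30: runs — t28 -2->0; result 0.
  t32: runs — t30 -2->0; result 0.
  t33: runs — t30 -2->0; result 0.
  t35: runs — t32 2->0; t33 -2->0; result 0.
  t38: runs — t35 4->0; result 0 (same value as before).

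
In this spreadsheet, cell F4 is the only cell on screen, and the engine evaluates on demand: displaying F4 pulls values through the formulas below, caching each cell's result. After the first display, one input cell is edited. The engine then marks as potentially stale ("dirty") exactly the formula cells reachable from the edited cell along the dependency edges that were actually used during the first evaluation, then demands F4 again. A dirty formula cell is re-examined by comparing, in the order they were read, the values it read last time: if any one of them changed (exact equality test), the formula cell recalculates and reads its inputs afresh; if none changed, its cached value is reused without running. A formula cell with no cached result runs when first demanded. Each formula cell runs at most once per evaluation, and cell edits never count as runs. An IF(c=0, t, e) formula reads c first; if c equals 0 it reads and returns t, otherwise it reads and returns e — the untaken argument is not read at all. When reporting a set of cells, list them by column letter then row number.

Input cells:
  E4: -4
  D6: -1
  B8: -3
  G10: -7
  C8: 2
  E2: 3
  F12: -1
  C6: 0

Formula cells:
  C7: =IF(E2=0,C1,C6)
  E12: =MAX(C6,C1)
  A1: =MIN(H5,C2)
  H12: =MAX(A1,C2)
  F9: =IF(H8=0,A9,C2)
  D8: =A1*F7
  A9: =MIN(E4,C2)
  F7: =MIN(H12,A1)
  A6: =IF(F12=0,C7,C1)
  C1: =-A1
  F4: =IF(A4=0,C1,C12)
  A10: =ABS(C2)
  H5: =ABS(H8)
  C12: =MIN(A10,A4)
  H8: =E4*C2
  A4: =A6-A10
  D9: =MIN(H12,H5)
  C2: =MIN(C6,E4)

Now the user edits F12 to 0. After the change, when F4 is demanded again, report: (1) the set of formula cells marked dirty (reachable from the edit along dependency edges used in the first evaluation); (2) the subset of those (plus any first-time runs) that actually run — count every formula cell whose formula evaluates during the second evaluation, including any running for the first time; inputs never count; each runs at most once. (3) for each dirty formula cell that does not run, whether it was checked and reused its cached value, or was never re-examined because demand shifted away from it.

Initial pass — values computed on the first demand:
  C2 = MIN(0, -4) = -4
  A10 = ABS(-4) = 4
  H8 = -4 * -4 = 16
  H5 = ABS(16) = 16
  A1 = MIN(16, -4) = -4
  C1 = -(-4) = 4
  A6 = IF(F12=0: F12=-1 -> else branch C1) = 4
  A4 = 4 - 4 = 0
  F4 = IF(A4=0: A4=0 -> then branch C1) = 4

Second demand — change propagation:
  C7: newly demanded (no cache) — executes and yields 0.
  A6: re-runs because F12 -1->0; new result 0.
  A4: re-runs because A6 4->0; new result -4.
  C12: newly demanded (no cache) — executes and yields -4.
  F4: re-runs because A4 0->-4; new result -4.

The important point: the flipped condition pulls in fresh nodes; C7, C12 run for the first time.

Dirty set: A4, A6, F4.
Run set: A4, A6, C7, C12, F4 (5 run).
All dirty formula cells ended up running.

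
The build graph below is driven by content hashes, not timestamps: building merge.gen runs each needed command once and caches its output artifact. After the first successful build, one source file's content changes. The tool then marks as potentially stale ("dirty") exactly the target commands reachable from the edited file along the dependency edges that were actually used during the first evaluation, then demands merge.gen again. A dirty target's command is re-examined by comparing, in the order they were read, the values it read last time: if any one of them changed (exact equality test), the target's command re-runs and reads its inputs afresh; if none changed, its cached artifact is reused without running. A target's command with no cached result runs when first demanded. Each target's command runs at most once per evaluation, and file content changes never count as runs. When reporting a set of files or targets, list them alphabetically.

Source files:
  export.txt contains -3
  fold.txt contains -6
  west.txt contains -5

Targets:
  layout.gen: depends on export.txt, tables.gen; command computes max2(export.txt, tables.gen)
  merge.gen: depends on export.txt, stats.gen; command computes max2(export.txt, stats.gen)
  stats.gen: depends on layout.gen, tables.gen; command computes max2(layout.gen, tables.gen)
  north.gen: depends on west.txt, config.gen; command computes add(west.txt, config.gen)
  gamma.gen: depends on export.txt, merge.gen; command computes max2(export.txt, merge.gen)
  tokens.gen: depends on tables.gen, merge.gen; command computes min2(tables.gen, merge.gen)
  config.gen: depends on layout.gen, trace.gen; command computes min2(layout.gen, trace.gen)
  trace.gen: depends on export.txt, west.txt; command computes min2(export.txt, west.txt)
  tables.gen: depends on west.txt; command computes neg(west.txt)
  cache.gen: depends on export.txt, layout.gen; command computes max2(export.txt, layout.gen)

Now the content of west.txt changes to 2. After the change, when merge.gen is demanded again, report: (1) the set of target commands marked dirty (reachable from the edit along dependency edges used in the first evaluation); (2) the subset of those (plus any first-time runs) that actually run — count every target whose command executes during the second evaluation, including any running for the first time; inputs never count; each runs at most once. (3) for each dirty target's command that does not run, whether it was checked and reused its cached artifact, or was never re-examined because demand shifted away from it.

Dirty set: layout.gen, merge.gen, stats.gen, tables.gen.
Run set: layout.gen, merge.gen, stats.gen, tables.gen (4 run).
All dirty target commands ended up running.

Initial pass — values computed on the first demand:
  tables.gen = neg(-5) = 5
  layout.gen = max2(-3, 5) = 5
  stats.gen = max2(5, 5) = 5
  merge.gen = max2(-3, 5) = 5

Second demand — change propagation:
  tables.gen: re-runs because west.txt -5->2; new result -2.
  layout.gen: re-runs because tables.gen 5->-2; new result -2.
  stats.gen: re-runs because layout.gen 5->-2; tables.gen 5->-2; new result -2.
  merge.gen: re-runs because stats.gen 5->-2; new result -2.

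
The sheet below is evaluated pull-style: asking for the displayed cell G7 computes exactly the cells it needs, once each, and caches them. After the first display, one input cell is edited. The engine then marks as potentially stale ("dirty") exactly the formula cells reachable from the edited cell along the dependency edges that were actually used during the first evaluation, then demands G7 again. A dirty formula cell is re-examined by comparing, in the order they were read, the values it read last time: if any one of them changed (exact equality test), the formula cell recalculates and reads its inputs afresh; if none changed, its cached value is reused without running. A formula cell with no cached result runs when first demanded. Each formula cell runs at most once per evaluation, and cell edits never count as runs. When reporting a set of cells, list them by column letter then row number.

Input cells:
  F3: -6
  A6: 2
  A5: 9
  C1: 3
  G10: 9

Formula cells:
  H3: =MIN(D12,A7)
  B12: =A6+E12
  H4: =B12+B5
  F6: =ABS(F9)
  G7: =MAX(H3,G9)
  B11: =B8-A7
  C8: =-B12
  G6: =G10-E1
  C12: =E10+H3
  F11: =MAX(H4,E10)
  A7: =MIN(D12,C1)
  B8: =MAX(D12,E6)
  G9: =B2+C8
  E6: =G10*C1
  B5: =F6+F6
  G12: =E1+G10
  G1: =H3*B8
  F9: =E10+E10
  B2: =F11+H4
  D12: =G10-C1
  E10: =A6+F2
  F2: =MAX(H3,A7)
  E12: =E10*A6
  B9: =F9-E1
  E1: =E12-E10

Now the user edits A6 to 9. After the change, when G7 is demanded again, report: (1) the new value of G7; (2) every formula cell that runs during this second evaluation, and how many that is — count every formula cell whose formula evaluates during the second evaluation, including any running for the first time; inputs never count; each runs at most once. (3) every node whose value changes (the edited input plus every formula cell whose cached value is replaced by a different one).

First demand of the output computes:
  D12 = 9 - 3 = 6
  A7 = MIN(6, 3) = 3
  H3 = MIN(6, 3) = 3
  F2 = MAX(3, 3) = 3
  E10 = 2 + 3 = 5
  E12 = 5 * 2 = 10
  B12 = 2 + 10 = 12
  C8 = -(12) = -12
  F9 = 5 + 5 = 10
  F6 = ABS(10) = 10
  B5 = 10 + 10 = 20
  H4 = 12 + 20 = 32
  F11 = MAX(32, 5) = 32
  B2 = 32 + 32 = 64
  G9 = 64 + -12 = 52
  G7 = MAX(3, 52) = 52

After the edit, cleaning proceeds:
  E10: a read changed (A6 2->9) — executes, giving 12.
  E12: a read changed (E10 5->12; A6 2->9) — executes, giving 108.
  B12: a read changed (A6 2->9; E12 10->108) — executes, giving 117.
  C8: a read changed (B12 12->117) — executes, giving -117.
  F9: a read changed (E10 5->12; E10 5->12) — executes, giving 24.
  F6: a read changed (F9 10->24) — executes, giving 24.
  B5: a read changed (F6 10->24; F6 10->24) — executes, giving 48.
  H4: a read changed (B12 12->117; B5 20->48) — executes, giving 165.
  F11: a read changed (H4 32->165; E10 5->12) — executes, giving 165.
  B2: a read changed (F11 32->165; H4 32->165) — executes, giving 330.
  G9: a read changed (B2 64->330; C8 -12->-117) — executes, giving 213.
  G7: a read changed (G9 52->213) — executes, giving 213.

Demanding G7 again yields 213.
12 formula cells run: B2, B5, B12, C8, E10, E12, F6, F9, F11, G7, G9, H4.
The nodes whose values change: A6, B2, B5, B12, C8, E10, E12, F6, F9, F11, G7, G9, H4.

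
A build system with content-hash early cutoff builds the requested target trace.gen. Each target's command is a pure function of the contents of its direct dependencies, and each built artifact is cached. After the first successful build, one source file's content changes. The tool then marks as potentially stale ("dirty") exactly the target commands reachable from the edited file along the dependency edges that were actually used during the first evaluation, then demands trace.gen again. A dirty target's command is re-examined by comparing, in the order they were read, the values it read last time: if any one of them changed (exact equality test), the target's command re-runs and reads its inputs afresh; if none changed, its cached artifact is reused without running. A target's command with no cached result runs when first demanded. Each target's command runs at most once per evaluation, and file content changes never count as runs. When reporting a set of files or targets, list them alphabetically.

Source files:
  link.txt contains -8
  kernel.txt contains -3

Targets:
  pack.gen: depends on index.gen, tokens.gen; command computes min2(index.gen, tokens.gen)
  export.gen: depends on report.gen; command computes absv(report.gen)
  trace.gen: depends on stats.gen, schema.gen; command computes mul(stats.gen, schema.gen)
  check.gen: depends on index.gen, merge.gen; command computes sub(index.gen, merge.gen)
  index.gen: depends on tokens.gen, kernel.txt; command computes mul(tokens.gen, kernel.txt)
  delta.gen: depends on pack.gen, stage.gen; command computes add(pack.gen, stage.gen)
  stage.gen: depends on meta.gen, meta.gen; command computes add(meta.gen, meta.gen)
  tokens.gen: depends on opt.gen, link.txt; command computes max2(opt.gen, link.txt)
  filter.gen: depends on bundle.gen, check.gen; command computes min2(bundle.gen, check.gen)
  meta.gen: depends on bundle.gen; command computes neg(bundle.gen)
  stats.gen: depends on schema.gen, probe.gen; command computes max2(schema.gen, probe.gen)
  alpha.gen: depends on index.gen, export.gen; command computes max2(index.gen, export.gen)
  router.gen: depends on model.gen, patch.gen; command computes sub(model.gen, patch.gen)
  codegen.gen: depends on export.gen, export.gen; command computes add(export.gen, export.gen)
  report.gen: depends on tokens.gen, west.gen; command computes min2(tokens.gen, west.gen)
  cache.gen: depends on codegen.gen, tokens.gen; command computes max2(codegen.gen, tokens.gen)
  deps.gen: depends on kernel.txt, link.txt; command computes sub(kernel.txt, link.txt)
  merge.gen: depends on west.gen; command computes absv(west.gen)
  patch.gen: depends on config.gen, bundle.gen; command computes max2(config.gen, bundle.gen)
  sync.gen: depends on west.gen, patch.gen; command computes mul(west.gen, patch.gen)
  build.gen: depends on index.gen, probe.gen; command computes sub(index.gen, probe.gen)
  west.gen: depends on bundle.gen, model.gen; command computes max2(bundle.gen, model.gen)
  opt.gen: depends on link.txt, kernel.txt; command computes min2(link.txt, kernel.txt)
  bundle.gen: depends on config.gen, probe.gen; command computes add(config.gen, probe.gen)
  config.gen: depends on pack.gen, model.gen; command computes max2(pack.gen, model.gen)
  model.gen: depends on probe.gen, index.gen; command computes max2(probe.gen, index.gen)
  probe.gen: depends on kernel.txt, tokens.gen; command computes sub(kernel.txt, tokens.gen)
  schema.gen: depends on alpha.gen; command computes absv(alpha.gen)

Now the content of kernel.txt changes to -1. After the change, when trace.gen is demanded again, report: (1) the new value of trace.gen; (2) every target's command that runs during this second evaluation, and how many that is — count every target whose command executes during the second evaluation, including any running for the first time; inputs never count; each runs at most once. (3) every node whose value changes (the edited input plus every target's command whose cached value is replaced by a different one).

New value of trace.gen: 64.
Target commands that run: alpha.gen, bundle.gen, config.gen, index.gen, model.gen, opt.gen, pack.gen, probe.gen, report.gen, schema.gen, stats.gen, trace.gen, west.gen — 13 in total.
Values that change: alpha.gen, bundle.gen, config.gen, index.gen, kernel.txt, model.gen, probe.gen, schema.gen, stats.gen, trace.gen, west.gen.
Key observation: the cutoff stops propagation at tokens.gen — its inputs' values are unchanged, so it reuses its cache.

First evaluation (everything demanded from the output):
  opt.gen = min2(-8, -3) = -8
  tokens.gen = max2(-8, -8) = -8
  index.gen = mul(-8, -3) = 24
  pack.gen = min2(24, -8) = -8
  probe.gen = sub(-3, -8) = 5
  model.gen = max2(5, 24) = 24
  config.gen = max2(-8, 24) = 24
  bundle.gen = add(24, 5) = 29
  west.gen = max2(29, 24) = 29
  report.gen = min2(-8, 29) = -8
  export.gen = absv(-8) = 8
  alpha.gen = max2(24, 8) = 24
  schema.gen = absv(24) = 24
  stats.gen = max2(24, 5) = 24
  trace.gen = mul(24, 24) = 576

Propagation after the edit:
  opt.gen: runs — kernel.txt -3->-1; result -8 (same value as before).
  tokens.gen: checked — values it read are unchanged (opt.gen unchanged, link.txt unchanged); reused cached -8 without running.
  index.gen: runs — kernel.txt -3->-1; result 8.
  pack.gen: runs — index.gen 24->8; result -8 (same value as before).
  probe.gen: runs — kernel.txt -3->-1; result 7.
  model.gen: runs — probe.gen 5->7; index.gen 24->8; result 8.
  config.gen: runs — model.gen 24->8; result 8.
  bundle.gen: runs — config.gen 24->8; probe.gen 5->7; result 15.
  west.gen: runs — bundle.gen 29->15; model.gen 24->8; result 15.
  report.gen: runs — west.gen 29->15; result -8 (same value as before).
  export.gen: checked — values it read are unchanged (report.gen unchanged); reused cached 8 without running.
  alpha.gen: runs — index.gen 24->8; result 8.
  schema.gen: runs — alpha.gen 24->8; result 8.
  stats.gen: runs — schema.gen 24->8; probe.gen 5->7; result 8.
  trace.gen: runs — stats.gen 24->8; schema.gen 24->8; result 64.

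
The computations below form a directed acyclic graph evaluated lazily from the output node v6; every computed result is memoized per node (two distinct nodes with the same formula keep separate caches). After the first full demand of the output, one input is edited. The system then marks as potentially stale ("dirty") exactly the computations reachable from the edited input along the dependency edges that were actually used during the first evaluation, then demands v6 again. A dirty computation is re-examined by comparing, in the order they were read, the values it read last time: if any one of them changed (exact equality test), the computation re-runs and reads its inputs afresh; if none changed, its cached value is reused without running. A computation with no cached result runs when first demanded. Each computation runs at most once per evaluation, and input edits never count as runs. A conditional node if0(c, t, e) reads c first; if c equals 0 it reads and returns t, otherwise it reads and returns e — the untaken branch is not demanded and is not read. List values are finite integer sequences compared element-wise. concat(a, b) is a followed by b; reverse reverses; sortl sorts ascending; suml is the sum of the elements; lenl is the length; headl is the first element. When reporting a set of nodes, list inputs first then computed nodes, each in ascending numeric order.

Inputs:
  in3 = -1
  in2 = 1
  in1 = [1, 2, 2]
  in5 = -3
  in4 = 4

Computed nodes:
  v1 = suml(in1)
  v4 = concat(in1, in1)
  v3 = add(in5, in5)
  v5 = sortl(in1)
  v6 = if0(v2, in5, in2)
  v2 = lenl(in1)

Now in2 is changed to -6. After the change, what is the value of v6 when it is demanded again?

First demand of the output computes:
  v2 = lenl([1, 2, 2]) = 3
  v6 = if0(v2=3 -> else branch in2) = 1

After the edit, cleaning proceeds:
  v6: a read changed (in2 1->-6) — executes, giving -6.

Demanding v6 again yields -6.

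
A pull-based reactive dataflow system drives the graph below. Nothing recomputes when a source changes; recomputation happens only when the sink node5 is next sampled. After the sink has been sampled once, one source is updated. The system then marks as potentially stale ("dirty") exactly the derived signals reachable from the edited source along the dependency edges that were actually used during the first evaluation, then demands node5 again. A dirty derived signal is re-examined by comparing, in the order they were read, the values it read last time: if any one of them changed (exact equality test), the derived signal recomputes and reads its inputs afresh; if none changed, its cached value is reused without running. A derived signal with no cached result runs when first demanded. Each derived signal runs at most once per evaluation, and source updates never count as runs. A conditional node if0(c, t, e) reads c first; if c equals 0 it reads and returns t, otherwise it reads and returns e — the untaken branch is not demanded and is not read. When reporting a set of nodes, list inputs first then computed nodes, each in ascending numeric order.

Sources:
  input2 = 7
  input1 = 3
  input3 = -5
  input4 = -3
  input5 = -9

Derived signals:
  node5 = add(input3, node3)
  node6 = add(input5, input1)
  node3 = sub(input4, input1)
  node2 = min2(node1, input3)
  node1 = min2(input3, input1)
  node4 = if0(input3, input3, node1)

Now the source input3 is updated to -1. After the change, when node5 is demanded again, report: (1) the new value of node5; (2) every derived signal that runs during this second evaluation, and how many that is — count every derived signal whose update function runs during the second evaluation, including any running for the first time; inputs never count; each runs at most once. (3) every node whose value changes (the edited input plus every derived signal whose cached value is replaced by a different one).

First evaluation (everything demanded from the output):
  node3 = sub(-3, 3) = -6
  node5 = add(-5, -6) = -11

Propagation after the edit:
  node5: runs — input3 -5->-1; result -7.

New value of node5: -7.
Derived signals that run: node5 — 1 in total.
Values that change: input3, node5.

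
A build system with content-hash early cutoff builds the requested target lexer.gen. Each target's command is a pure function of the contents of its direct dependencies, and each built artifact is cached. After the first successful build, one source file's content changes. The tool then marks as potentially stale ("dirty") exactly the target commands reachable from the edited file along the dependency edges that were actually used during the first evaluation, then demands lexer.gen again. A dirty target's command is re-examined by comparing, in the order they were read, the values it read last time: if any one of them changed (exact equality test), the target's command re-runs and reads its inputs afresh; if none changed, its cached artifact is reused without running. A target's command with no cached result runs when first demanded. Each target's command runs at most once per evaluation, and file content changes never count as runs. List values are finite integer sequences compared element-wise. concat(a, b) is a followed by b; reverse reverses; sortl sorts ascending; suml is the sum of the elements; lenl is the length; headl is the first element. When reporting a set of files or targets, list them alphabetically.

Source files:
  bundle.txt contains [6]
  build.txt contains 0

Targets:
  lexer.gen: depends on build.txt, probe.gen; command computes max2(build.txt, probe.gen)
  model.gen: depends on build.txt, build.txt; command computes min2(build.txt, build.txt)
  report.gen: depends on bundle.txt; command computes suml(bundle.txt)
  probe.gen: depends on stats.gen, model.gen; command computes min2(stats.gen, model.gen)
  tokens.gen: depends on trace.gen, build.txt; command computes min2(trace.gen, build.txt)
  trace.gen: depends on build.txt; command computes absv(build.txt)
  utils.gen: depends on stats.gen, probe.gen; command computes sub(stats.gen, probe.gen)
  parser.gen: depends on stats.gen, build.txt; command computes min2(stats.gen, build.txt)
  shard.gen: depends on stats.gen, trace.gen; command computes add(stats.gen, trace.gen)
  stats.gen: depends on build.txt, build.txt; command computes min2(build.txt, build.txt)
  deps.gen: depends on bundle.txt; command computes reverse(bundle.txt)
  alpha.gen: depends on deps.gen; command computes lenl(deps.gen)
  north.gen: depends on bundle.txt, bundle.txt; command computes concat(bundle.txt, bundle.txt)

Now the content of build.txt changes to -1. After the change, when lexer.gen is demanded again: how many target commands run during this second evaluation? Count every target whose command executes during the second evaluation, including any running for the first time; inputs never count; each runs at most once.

First evaluation (everything demanded from the output):
  model.gen = min2(0, 0) = 0
  stats.gen = min2(0, 0) = 0
  probe.gen = min2(0, 0) = 0
  lexer.gen = max2(0, 0) = 0

Propagation after the edit:
  model.gen: runs — build.txt 0->-1; build.txt 0->-1; result -1.
  stats.gen: runs — build.txt 0->-1; build.txt 0->-1; result -1.
  probe.gen: runs — stats.gen 0->-1; model.gen 0->-1; result -1.
  lexer.gen: runs — build.txt 0->-1; probe.gen 0->-1; result -1.

Target commands that run: lexer.gen, model.gen, probe.gen, stats.gen — 4 in total.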